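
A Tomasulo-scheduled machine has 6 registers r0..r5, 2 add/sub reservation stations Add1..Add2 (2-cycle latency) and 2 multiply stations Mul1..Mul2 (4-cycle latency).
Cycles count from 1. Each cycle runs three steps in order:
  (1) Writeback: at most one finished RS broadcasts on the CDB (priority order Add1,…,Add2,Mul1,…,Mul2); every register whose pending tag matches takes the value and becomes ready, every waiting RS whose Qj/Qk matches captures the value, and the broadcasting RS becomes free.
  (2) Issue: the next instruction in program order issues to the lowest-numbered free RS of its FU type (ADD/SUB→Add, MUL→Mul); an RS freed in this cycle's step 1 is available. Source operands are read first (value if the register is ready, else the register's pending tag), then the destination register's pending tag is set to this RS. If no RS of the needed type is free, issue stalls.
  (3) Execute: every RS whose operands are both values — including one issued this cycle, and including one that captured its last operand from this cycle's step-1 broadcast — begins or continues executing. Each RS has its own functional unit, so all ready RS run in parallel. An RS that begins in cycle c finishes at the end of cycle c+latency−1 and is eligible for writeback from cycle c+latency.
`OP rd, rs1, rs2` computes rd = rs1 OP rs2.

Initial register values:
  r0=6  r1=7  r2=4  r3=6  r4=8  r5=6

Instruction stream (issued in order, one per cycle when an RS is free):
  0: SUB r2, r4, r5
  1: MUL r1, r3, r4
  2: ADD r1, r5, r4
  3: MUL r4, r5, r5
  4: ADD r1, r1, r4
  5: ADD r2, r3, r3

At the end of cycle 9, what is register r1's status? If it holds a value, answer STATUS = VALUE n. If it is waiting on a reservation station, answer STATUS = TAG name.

  c1: issue SUB r2<-Add1  regs: r0:6,r1:7,r2:Add1,r3:6,r4:8,r5:6
  c2: issue MUL r1<-Mul1  regs: r0:6,r1:Mul1,r2:Add1,r3:6,r4:8,r5:6
  c3: CDB Add1=2; issue ADD r1<-Add1  regs: r0:6,r1:Add1,r2:2,r3:6,r4:8,r5:6
  c4: issue MUL r4<-Mul2  regs: r0:6,r1:Add1,r2:2,r3:6,r4:Mul2,r5:6
  c5: CDB Add1=14; issue ADD r1<-Add1  regs: r0:6,r1:Add1,r2:2,r3:6,r4:Mul2,r5:6
  c6: CDB Mul1=48; issue ADD r2<-Add2  regs: r0:6,r1:Add1,r2:Add2,r3:6,r4:Mul2,r5:6
  c7: -  regs: r0:6,r1:Add1,r2:Add2,r3:6,r4:Mul2,r5:6
  c8: CDB Add2=12  regs: r0:6,r1:Add1,r2:12,r3:6,r4:Mul2,r5:6
  c9: CDB Mul2=36  regs: r0:6,r1:Add1,r2:12,r3:6,r4:36,r5:6

STATUS = TAG Add1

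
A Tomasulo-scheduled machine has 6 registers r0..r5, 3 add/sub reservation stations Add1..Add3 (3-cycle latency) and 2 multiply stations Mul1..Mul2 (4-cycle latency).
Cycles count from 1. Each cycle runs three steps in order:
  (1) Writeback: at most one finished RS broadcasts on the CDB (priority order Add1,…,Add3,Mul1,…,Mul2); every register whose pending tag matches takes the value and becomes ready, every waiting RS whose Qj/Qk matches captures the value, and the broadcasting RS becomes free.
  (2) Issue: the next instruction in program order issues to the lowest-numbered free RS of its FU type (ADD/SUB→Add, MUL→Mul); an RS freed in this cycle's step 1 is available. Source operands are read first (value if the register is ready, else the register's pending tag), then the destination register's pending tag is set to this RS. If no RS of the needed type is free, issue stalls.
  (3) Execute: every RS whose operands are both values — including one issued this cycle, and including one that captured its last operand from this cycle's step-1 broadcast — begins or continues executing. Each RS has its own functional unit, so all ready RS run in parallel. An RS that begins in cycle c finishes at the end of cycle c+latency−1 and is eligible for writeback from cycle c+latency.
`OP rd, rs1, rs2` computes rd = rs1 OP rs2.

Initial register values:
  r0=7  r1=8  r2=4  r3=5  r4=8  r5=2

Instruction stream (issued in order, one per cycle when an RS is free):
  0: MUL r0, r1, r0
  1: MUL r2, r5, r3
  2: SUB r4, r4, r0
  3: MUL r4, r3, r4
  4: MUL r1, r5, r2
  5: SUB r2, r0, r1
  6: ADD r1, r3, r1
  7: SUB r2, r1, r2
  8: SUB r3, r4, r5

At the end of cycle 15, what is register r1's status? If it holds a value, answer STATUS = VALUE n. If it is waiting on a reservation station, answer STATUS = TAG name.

c1: issue MUL r0<-Mul1 | r0:Mul1,r1:8,r2:4,r3:5,r4:8,r5:2
c2: issue MUL r2<-Mul2 | r0:Mul1,r1:8,r2:Mul2,r3:5,r4:8,r5:2
c3: issue SUB r4<-Add1 | r0:Mul1,r1:8,r2:Mul2,r3:5,r4:Add1,r5:2
c4: stall | r0:Mul1,r1:8,r2:Mul2,r3:5,r4:Add1,r5:2
c5: CDB Mul1=56; issue MUL r4<-Mul1 | r0:56,r1:8,r2:Mul2,r3:5,r4:Mul1,r5:2
c6: CDB Mul2=10; issue MUL r1<-Mul2 | r0:56,r1:Mul2,r2:10,r3:5,r4:Mul1,r5:2
c7: issue SUB r2<-Add2 | r0:56,r1:Mul2,r2:Add2,r3:5,r4:Mul1,r5:2
c8: CDB Add1=-48; issue ADD r1<-Add1 | r0:56,r1:Add1,r2:Add2,r3:5,r4:Mul1,r5:2
c9: issue SUB r2<-Add3 | r0:56,r1:Add1,r2:Add3,r3:5,r4:Mul1,r5:2
c10: CDB Mul2=20; stall | r0:56,r1:Add1,r2:Add3,r3:5,r4:Mul1,r5:2
c11: stall | r0:56,r1:Add1,r2:Add3,r3:5,r4:Mul1,r5:2
c12: CDB Mul1=-240; stall | r0:56,r1:Add1,r2:Add3,r3:5,r4:-240,r5:2
c13: CDB Add1=25; issue SUB r3<-Add1 | r0:56,r1:25,r2:Add3,r3:Add1,r4:-240,r5:2
c14: CDB Add2=36 | r0:56,r1:25,r2:Add3,r3:Add1,r4:-240,r5:2
c15: - | r0:56,r1:25,r2:Add3,r3:Add1,r4:-240,r5:2

STATUS = VALUE 25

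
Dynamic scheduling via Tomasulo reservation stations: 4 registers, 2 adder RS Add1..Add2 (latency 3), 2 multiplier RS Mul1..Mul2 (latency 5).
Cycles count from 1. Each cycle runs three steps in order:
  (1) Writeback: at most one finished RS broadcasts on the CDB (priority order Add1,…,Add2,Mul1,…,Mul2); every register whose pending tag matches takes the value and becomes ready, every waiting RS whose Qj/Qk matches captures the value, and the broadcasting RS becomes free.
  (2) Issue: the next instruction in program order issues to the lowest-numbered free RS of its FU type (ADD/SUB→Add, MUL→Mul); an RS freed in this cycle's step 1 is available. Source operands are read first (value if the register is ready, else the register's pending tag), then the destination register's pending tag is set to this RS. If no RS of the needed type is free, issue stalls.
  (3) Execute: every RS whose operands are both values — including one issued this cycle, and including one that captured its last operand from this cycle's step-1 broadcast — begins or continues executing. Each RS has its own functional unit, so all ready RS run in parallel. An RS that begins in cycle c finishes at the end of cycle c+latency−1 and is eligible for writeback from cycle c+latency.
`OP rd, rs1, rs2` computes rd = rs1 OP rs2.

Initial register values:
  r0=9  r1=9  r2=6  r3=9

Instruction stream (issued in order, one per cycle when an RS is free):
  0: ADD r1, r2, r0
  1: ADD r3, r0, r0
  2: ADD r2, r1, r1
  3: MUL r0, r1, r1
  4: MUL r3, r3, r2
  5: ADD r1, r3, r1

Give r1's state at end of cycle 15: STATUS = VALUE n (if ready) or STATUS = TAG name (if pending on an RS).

STATUS = VALUE 555

cycle 1: issue ADD r1<-Add1 // r0:9,r1:Add1,r2:6,r3:9
cycle 2: issue ADD r3<-Add2 // r0:9,r1:Add1,r2:6,r3:Add2
cycle 3: stall // r0:9,r1:Add1,r2:6,r3:Add2
cycle 4: CDB Add1=15; issue ADD r2<-Add1 // r0:9,r1:15,r2:Add1,r3:Add2
cycle 5: CDB Add2=18; issue MUL r0<-Mul1 // r0:Mul1,r1:15,r2:Add1,r3:18
cycle 6: issue MUL r3<-Mul2 // r0:Mul1,r1:15,r2:Add1,r3:Mul2
cycle 7: CDB Add1=30; issue ADD r1<-Add1 // r0:Mul1,r1:Add1,r2:30,r3:Mul2
cycle 8: - // r0:Mul1,r1:Add1,r2:30,r3:Mul2
cycle 9: - // r0:Mul1,r1:Add1,r2:30,r3:Mul2
cycle 10: CDB Mul1=225 // r0:225,r1:Add1,r2:30,r3:Mul2
cycle 11: - // r0:225,r1:Add1,r2:30,r3:Mul2
cycle 12: CDB Mul2=540 // r0:225,r1:Add1,r2:30,r3:540
cycle 13: - // r0:225,r1:Add1,r2:30,r3:540
cycle 14: - // r0:225,r1:Add1,r2:30,r3:540
cycle 15: CDB Add1=555 // r0:225,r1:555,r2:30,r3:540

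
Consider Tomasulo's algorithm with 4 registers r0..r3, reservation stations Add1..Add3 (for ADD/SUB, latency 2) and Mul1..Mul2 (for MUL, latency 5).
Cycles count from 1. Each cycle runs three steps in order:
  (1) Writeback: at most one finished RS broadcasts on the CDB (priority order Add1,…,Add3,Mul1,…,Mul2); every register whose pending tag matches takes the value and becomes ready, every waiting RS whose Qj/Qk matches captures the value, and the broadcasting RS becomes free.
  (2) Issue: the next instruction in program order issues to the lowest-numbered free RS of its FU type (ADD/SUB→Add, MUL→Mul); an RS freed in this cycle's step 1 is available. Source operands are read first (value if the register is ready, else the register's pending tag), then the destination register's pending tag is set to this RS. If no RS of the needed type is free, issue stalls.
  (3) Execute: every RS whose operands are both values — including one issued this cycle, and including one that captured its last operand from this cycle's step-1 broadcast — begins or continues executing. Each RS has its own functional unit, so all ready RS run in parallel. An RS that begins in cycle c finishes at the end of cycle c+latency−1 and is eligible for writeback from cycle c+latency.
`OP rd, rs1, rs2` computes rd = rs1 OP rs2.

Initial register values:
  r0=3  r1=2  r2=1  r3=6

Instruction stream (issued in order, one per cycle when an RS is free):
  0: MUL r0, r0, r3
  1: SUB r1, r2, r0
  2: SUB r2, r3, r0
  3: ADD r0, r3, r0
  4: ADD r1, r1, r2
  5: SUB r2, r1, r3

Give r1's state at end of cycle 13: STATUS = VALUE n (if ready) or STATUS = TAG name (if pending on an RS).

c1: issue MUL r0<-Mul1 | r0:Mul1,r1:2,r2:1,r3:6
c2: issue SUB r1<-Add1 | r0:Mul1,r1:Add1,r2:1,r3:6
c3: issue SUB r2<-Add2 | r0:Mul1,r1:Add1,r2:Add2,r3:6
c4: issue ADD r0<-Add3 | r0:Add3,r1:Add1,r2:Add2,r3:6
c5: stall | r0:Add3,r1:Add1,r2:Add2,r3:6
c6: CDB Mul1=18; stall | r0:Add3,r1:Add1,r2:Add2,r3:6
c7: stall | r0:Add3,r1:Add1,r2:Add2,r3:6
c8: CDB Add1=-17; issue ADD r1<-Add1 | r0:Add3,r1:Add1,r2:Add2,r3:6
c9: CDB Add2=-12; issue SUB r2<-Add2 | r0:Add3,r1:Add1,r2:Add2,r3:6
c10: CDB Add3=24 | r0:24,r1:Add1,r2:Add2,r3:6
c11: CDB Add1=-29 | r0:24,r1:-29,r2:Add2,r3:6
c12: - | r0:24,r1:-29,r2:Add2,r3:6
c13: CDB Add2=-35 | r0:24,r1:-29,r2:-35,r3:6

STATUS = VALUE -29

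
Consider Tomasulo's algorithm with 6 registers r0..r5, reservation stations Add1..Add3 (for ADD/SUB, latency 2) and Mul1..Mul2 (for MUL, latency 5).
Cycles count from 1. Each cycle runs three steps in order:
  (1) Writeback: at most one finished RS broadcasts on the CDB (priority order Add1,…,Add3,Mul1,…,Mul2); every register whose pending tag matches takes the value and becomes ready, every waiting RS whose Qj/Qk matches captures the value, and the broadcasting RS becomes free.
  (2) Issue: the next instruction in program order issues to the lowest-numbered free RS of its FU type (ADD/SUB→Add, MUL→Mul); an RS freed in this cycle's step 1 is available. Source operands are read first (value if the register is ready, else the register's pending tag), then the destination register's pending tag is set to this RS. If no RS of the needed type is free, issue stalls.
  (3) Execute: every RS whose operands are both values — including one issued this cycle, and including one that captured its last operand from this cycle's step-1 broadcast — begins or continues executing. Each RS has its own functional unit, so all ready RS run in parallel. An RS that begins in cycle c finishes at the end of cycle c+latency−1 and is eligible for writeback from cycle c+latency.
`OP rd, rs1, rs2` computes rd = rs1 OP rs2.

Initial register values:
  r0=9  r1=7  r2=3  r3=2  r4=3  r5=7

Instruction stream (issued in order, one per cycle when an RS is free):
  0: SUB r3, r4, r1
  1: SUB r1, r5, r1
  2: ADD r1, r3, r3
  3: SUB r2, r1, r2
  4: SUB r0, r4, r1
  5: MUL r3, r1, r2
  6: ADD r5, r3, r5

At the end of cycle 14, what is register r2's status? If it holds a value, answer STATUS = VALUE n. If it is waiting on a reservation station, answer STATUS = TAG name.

  c1: issue SUB r3<-Add1  regs: r0:9,r1:7,r2:3,r3:Add1,r4:3,r5:7
  c2: issue SUB r1<-Add2  regs: r0:9,r1:Add2,r2:3,r3:Add1,r4:3,r5:7
  c3: CDB Add1=-4; issue ADD r1<-Add1  regs: r0:9,r1:Add1,r2:3,r3:-4,r4:3,r5:7
  c4: CDB Add2=0; issue SUB r2<-Add2  regs: r0:9,r1:Add1,r2:Add2,r3:-4,r4:3,r5:7
  c5: CDB Add1=-8; issue SUB r0<-Add1  regs: r0:Add1,r1:-8,r2:Add2,r3:-4,r4:3,r5:7
  c6: issue MUL r3<-Mul1  regs: r0:Add1,r1:-8,r2:Add2,r3:Mul1,r4:3,r5:7
  c7: CDB Add1=11; issue ADD r5<-Add1  regs: r0:11,r1:-8,r2:Add2,r3:Mul1,r4:3,r5:Add1
  c8: CDB Add2=-11  regs: r0:11,r1:-8,r2:-11,r3:Mul1,r4:3,r5:Add1
  c9: -  regs: r0:11,r1:-8,r2:-11,r3:Mul1,r4:3,r5:Add1
  c10: -  regs: r0:11,r1:-8,r2:-11,r3:Mul1,r4:3,r5:Add1
  c11: -  regs: r0:11,r1:-8,r2:-11,r3:Mul1,r4:3,r5:Add1
  c12: -  regs: r0:11,r1:-8,r2:-11,r3:Mul1,r4:3,r5:Add1
  c13: CDB Mul1=88  regs: r0:11,r1:-8,r2:-11,r3:88,r4:3,r5:Add1
  c14: -  regs: r0:11,r1:-8,r2:-11,r3:88,r4:3,r5:Add1

STATUS = VALUE -11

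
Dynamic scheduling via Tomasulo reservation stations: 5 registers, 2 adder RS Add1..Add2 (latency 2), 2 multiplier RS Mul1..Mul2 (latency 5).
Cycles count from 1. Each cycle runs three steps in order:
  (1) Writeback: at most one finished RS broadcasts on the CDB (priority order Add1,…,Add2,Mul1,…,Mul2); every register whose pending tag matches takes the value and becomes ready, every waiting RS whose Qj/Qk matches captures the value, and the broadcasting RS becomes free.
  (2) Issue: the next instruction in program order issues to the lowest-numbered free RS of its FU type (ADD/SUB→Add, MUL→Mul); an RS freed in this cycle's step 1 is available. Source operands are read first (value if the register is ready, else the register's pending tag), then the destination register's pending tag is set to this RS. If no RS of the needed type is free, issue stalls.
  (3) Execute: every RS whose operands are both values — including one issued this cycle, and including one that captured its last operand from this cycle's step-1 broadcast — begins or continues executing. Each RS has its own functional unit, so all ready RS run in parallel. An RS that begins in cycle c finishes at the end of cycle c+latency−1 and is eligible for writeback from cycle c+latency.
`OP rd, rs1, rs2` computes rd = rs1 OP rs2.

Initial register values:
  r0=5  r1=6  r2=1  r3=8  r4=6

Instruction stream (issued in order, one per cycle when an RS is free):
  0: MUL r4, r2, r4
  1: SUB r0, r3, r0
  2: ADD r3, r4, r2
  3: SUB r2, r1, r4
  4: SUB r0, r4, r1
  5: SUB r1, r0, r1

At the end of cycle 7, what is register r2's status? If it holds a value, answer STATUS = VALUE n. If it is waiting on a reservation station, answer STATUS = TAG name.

c1: issue MUL r4<-Mul1 | r0:5,r1:6,r2:1,r3:8,r4:Mul1
c2: issue SUB r0<-Add1 | r0:Add1,r1:6,r2:1,r3:8,r4:Mul1
c3: issue ADD r3<-Add2 | r0:Add1,r1:6,r2:1,r3:Add2,r4:Mul1
c4: CDB Add1=3; issue SUB r2<-Add1 | r0:3,r1:6,r2:Add1,r3:Add2,r4:Mul1
c5: stall | r0:3,r1:6,r2:Add1,r3:Add2,r4:Mul1
c6: CDB Mul1=6; stall | r0:3,r1:6,r2:Add1,r3:Add2,r4:6
c7: stall | r0:3,r1:6,r2:Add1,r3:Add2,r4:6

STATUS = TAG Add1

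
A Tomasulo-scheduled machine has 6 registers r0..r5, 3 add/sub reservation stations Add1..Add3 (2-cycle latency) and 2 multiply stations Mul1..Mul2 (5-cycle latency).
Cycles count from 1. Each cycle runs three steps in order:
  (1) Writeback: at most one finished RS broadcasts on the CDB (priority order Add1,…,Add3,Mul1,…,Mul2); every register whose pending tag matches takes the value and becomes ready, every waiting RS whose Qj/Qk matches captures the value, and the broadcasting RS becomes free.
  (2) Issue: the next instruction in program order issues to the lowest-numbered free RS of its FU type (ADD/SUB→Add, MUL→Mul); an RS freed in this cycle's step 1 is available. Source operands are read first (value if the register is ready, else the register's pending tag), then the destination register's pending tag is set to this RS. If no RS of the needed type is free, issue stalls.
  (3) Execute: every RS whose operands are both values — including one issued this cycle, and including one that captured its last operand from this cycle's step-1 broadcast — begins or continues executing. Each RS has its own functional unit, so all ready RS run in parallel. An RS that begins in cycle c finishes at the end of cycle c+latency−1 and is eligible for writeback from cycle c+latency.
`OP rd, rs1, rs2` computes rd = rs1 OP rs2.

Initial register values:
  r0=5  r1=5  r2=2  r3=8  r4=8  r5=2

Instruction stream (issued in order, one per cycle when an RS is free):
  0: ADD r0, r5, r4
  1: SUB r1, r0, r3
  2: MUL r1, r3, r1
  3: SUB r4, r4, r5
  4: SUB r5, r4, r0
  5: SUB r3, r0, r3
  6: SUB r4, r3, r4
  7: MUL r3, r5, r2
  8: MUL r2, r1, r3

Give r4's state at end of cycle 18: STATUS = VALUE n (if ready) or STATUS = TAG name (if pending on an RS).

STATUS = VALUE -4

  c1: issue ADD r0<-Add1  regs: r0:Add1,r1:5,r2:2,r3:8,r4:8,r5:2
  c2: issue SUB r1<-Add2  regs: r0:Add1,r1:Add2,r2:2,r3:8,r4:8,r5:2
  c3: CDB Add1=10; issue MUL r1<-Mul1  regs: r0:10,r1:Mul1,r2:2,r3:8,r4:8,r5:2
  c4: issue SUB r4<-Add1  regs: r0:10,r1:Mul1,r2:2,r3:8,r4:Add1,r5:2
  c5: CDB Add2=2; issue SUB r5<-Add2  regs: r0:10,r1:Mul1,r2:2,r3:8,r4:Add1,r5:Add2
  c6: CDB Add1=6; issue SUB r3<-Add1  regs: r0:10,r1:Mul1,r2:2,r3:Add1,r4:6,r5:Add2
  c7: issue SUB r4<-Add3  regs: r0:10,r1:Mul1,r2:2,r3:Add1,r4:Add3,r5:Add2
  c8: CDB Add1=2; issue MUL r3<-Mul2  regs: r0:10,r1:Mul1,r2:2,r3:Mul2,r4:Add3,r5:Add2
  c9: CDB Add2=-4; stall  regs: r0:10,r1:Mul1,r2:2,r3:Mul2,r4:Add3,r5:-4
  c10: CDB Add3=-4; stall  regs: r0:10,r1:Mul1,r2:2,r3:Mul2,r4:-4,r5:-4
  c11: CDB Mul1=16; issue MUL r2<-Mul1  regs: r0:10,r1:16,r2:Mul1,r3:Mul2,r4:-4,r5:-4
  c12: -  regs: r0:10,r1:16,r2:Mul1,r3:Mul2,r4:-4,r5:-4
  c13: -  regs: r0:10,r1:16,r2:Mul1,r3:Mul2,r4:-4,r5:-4
  c14: CDB Mul2=-8  regs: r0:10,r1:16,r2:Mul1,r3:-8,r4:-4,r5:-4
  c15: -  regs: r0:10,r1:16,r2:Mul1,r3:-8,r4:-4,r5:-4
  c16: -  regs: r0:10,r1:16,r2:Mul1,r3:-8,r4:-4,r5:-4
  c17: -  regs: r0:10,r1:16,r2:Mul1,r3:-8,r4:-4,r5:-4
  c18: -  regs: r0:10,r1:16,r2:Mul1,r3:-8,r4:-4,r5:-4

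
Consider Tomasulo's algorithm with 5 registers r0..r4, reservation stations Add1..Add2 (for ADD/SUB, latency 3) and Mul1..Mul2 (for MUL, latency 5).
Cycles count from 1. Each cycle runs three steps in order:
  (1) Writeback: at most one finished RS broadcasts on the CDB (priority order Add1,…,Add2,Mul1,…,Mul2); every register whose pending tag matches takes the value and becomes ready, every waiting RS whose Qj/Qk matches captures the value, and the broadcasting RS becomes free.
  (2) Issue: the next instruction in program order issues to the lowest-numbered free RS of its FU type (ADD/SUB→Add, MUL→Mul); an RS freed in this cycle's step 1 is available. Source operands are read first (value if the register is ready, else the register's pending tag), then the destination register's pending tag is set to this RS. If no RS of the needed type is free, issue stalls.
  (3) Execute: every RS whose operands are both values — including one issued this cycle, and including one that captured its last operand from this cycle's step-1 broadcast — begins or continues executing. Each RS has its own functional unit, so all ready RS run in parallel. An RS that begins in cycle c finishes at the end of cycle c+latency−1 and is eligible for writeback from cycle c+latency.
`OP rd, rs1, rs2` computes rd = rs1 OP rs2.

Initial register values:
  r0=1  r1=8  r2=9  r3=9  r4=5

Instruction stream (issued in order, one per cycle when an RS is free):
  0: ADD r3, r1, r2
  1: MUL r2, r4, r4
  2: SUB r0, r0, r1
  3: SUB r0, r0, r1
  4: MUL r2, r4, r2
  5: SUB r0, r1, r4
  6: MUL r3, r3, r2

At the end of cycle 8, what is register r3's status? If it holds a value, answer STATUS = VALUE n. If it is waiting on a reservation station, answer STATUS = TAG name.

STATUS = TAG Mul1

  c1: issue ADD r3<-Add1  regs: r0:1,r1:8,r2:9,r3:Add1,r4:5
  c2: issue MUL r2<-Mul1  regs: r0:1,r1:8,r2:Mul1,r3:Add1,r4:5
  c3: issue SUB r0<-Add2  regs: r0:Add2,r1:8,r2:Mul1,r3:Add1,r4:5
  c4: CDB Add1=17; issue SUB r0<-Add1  regs: r0:Add1,r1:8,r2:Mul1,r3:17,r4:5
  c5: issue MUL r2<-Mul2  regs: r0:Add1,r1:8,r2:Mul2,r3:17,r4:5
  c6: CDB Add2=-7; issue SUB r0<-Add2  regs: r0:Add2,r1:8,r2:Mul2,r3:17,r4:5
  c7: CDB Mul1=25; issue MUL r3<-Mul1  regs: r0:Add2,r1:8,r2:Mul2,r3:Mul1,r4:5
  c8: -  regs: r0:Add2,r1:8,r2:Mul2,r3:Mul1,r4:5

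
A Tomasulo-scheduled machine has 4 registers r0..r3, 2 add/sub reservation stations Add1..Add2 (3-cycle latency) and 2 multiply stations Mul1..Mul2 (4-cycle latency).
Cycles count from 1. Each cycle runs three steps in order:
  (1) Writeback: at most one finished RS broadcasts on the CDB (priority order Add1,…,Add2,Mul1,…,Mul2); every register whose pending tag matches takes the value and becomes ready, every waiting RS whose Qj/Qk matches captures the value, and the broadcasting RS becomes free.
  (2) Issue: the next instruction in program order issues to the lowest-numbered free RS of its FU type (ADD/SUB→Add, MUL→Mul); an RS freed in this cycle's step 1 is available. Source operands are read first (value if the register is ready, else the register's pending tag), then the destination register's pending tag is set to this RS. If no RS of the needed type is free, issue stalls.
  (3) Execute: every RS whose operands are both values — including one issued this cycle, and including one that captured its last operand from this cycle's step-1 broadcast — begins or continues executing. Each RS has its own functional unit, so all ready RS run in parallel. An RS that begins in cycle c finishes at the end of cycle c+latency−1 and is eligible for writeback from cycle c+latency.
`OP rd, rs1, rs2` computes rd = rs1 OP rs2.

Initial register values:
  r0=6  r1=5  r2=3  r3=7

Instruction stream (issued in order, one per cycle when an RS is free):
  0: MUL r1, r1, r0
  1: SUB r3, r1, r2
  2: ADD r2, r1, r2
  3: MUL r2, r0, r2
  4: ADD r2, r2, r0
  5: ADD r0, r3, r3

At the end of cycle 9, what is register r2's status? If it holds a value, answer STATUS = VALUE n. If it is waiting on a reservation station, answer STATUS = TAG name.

STATUS = TAG Add1

cycle 1: issue MUL r1<-Mul1 // r0:6,r1:Mul1,r2:3,r3:7
cycle 2: issue SUB r3<-Add1 // r0:6,r1:Mul1,r2:3,r3:Add1
cycle 3: issue ADD r2<-Add2 // r0:6,r1:Mul1,r2:Add2,r3:Add1
cycle 4: issue MUL r2<-Mul2 // r0:6,r1:Mul1,r2:Mul2,r3:Add1
cycle 5: CDB Mul1=30; stall // r0:6,r1:30,r2:Mul2,r3:Add1
cycle 6: stall // r0:6,r1:30,r2:Mul2,r3:Add1
cycle 7: stall // r0:6,r1:30,r2:Mul2,r3:Add1
cycle 8: CDB Add1=27; issue ADD r2<-Add1 // r0:6,r1:30,r2:Add1,r3:27
cycle 9: CDB Add2=33; issue ADD r0<-Add2 // r0:Add2,r1:30,r2:Add1,r3:27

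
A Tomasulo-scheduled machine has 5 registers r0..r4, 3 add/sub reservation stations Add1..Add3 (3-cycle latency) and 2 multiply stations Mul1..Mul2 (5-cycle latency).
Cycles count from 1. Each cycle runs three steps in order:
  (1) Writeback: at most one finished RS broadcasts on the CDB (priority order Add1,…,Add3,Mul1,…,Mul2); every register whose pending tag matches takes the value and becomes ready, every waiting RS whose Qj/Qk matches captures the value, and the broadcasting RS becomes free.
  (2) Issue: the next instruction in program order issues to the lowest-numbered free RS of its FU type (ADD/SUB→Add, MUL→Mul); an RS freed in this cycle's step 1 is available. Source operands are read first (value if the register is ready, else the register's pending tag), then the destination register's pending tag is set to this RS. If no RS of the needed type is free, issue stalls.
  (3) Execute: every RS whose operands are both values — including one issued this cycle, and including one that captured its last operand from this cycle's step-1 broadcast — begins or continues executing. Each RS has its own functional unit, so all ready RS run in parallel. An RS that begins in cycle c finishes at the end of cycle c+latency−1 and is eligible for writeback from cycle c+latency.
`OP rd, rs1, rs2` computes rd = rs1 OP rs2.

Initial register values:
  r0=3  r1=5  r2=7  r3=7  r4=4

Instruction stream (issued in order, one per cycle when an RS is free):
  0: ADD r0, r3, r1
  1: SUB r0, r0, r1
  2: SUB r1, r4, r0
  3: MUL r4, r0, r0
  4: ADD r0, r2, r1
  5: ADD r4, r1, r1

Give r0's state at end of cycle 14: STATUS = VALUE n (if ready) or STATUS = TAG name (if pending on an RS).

c1: issue ADD r0<-Add1 | r0:Add1,r1:5,r2:7,r3:7,r4:4
c2: issue SUB r0<-Add2 | r0:Add2,r1:5,r2:7,r3:7,r4:4
c3: issue SUB r1<-Add3 | r0:Add2,r1:Add3,r2:7,r3:7,r4:4
c4: CDB Add1=12; issue MUL r4<-Mul1 | r0:Add2,r1:Add3,r2:7,r3:7,r4:Mul1
c5: issue ADD r0<-Add1 | r0:Add1,r1:Add3,r2:7,r3:7,r4:Mul1
c6: stall | r0:Add1,r1:Add3,r2:7,r3:7,r4:Mul1
c7: CDB Add2=7; issue ADD r4<-Add2 | r0:Add1,r1:Add3,r2:7,r3:7,r4:Add2
c8: - | r0:Add1,r1:Add3,r2:7,r3:7,r4:Add2
c9: - | r0:Add1,r1:Add3,r2:7,r3:7,r4:Add2
c10: CDB Add3=-3 | r0:Add1,r1:-3,r2:7,r3:7,r4:Add2
c11: - | r0:Add1,r1:-3,r2:7,r3:7,r4:Add2
c12: CDB Mul1=49 | r0:Add1,r1:-3,r2:7,r3:7,r4:Add2
c13: CDB Add1=4 | r0:4,r1:-3,r2:7,r3:7,r4:Add2
c14: CDB Add2=-6 | r0:4,r1:-3,r2:7,r3:7,r4:-6

STATUS = VALUE 4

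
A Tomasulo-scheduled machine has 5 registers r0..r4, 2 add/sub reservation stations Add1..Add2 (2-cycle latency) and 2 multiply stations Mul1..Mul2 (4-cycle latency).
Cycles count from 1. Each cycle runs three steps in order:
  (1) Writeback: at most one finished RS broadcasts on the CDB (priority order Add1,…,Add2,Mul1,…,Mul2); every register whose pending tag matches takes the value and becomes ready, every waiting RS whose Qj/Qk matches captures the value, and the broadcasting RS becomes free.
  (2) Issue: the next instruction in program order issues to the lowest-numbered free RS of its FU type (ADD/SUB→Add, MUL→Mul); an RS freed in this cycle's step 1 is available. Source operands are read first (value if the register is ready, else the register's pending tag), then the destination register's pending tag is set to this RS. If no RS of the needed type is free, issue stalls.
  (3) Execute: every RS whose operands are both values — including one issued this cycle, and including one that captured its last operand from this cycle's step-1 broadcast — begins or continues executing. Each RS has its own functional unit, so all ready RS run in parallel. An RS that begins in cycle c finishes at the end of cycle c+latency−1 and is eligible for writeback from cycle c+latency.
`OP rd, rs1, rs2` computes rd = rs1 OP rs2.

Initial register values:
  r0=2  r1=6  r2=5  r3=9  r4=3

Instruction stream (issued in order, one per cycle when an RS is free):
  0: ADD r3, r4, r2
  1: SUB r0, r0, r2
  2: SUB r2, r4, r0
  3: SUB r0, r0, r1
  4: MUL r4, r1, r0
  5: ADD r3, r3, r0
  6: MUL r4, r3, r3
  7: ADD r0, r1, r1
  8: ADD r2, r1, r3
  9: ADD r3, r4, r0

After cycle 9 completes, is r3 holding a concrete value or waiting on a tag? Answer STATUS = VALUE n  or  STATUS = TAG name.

STATUS = VALUE -1

cycle 1: issue ADD r3<-Add1 // r0:2,r1:6,r2:5,r3:Add1,r4:3
cycle 2: issue SUB r0<-Add2 // r0:Add2,r1:6,r2:5,r3:Add1,r4:3
cycle 3: CDB Add1=8; issue SUB r2<-Add1 // r0:Add2,r1:6,r2:Add1,r3:8,r4:3
cycle 4: CDB Add2=-3; issue SUB r0<-Add2 // r0:Add2,r1:6,r2:Add1,r3:8,r4:3
cycle 5: issue MUL r4<-Mul1 // r0:Add2,r1:6,r2:Add1,r3:8,r4:Mul1
cycle 6: CDB Add1=6; issue ADD r3<-Add1 // r0:Add2,r1:6,r2:6,r3:Add1,r4:Mul1
cycle 7: CDB Add2=-9; issue MUL r4<-Mul2 // r0:-9,r1:6,r2:6,r3:Add1,r4:Mul2
cycle 8: issue ADD r0<-Add2 // r0:Add2,r1:6,r2:6,r3:Add1,r4:Mul2
cycle 9: CDB Add1=-1; issue ADD r2<-Add1 // r0:Add2,r1:6,r2:Add1,r3:-1,r4:Mul2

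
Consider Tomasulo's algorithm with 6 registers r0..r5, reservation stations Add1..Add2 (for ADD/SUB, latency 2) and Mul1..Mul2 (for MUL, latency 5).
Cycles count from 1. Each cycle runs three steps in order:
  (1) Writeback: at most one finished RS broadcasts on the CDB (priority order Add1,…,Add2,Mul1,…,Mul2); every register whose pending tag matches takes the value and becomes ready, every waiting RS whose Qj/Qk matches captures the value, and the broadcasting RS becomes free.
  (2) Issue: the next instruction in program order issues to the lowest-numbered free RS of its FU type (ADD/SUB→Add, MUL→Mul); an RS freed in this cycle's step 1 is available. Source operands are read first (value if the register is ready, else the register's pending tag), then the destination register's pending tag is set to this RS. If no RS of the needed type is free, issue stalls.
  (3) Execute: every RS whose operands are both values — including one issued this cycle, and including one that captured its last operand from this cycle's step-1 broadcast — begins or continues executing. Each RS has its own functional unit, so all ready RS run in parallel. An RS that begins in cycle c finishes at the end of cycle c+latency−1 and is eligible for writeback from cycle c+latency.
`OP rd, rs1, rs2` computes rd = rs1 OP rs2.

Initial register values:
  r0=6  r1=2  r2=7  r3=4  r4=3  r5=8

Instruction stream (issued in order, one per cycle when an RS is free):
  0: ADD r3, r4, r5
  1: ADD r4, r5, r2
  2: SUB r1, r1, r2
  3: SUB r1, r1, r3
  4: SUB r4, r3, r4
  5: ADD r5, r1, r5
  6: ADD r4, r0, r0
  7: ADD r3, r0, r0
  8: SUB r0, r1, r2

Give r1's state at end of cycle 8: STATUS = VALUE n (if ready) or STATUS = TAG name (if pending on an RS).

STATUS = VALUE -16

  c1: issue ADD r3<-Add1  regs: r0:6,r1:2,r2:7,r3:Add1,r4:3,r5:8
  c2: issue ADD r4<-Add2  regs: r0:6,r1:2,r2:7,r3:Add1,r4:Add2,r5:8
  c3: CDB Add1=11; issue SUB r1<-Add1  regs: r0:6,r1:Add1,r2:7,r3:11,r4:Add2,r5:8
  c4: CDB Add2=15; issue SUB r1<-Add2  regs: r0:6,r1:Add2,r2:7,r3:11,r4:15,r5:8
  c5: CDB Add1=-5; issue SUB r4<-Add1  regs: r0:6,r1:Add2,r2:7,r3:11,r4:Add1,r5:8
  c6: stall  regs: r0:6,r1:Add2,r2:7,r3:11,r4:Add1,r5:8
  c7: CDB Add1=-4; issue ADD r5<-Add1  regs: r0:6,r1:Add2,r2:7,r3:11,r4:-4,r5:Add1
  c8: CDB Add2=-16; issue ADD r4<-Add2  regs: r0:6,r1:-16,r2:7,r3:11,r4:Add2,r5:Add1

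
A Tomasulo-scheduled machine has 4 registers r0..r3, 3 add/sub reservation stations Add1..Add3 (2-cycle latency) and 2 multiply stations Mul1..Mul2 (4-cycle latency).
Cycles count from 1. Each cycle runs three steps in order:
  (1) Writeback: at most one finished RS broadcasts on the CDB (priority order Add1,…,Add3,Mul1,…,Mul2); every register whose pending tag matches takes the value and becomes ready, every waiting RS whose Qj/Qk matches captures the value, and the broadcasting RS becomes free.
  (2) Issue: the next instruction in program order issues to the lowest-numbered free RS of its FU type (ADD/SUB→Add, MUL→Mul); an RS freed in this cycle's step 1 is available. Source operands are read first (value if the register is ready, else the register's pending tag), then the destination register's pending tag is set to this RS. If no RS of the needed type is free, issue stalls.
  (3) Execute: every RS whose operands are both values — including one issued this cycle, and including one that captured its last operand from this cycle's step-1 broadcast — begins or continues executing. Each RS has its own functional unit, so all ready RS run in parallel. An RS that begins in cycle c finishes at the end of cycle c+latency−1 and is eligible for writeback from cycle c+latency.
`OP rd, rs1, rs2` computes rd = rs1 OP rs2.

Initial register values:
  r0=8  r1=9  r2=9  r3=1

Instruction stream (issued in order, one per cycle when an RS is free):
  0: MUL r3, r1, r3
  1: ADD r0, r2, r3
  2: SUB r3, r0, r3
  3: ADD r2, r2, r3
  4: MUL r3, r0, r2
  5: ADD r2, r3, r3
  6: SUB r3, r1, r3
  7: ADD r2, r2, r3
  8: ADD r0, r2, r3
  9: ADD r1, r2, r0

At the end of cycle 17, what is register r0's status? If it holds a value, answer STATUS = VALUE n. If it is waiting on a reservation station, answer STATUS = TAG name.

STATUS = TAG Add1

cycle 1: issue MUL r3<-Mul1 // r0:8,r1:9,r2:9,r3:Mul1
cycle 2: issue ADD r0<-Add1 // r0:Add1,r1:9,r2:9,r3:Mul1
cycle 3: issue SUB r3<-Add2 // r0:Add1,r1:9,r2:9,r3:Add2
cycle 4: issue ADD r2<-Add3 // r0:Add1,r1:9,r2:Add3,r3:Add2
cycle 5: CDB Mul1=9; issue MUL r3<-Mul1 // r0:Add1,r1:9,r2:Add3,r3:Mul1
cycle 6: stall // r0:Add1,r1:9,r2:Add3,r3:Mul1
cycle 7: CDB Add1=18; issue ADD r2<-Add1 // r0:18,r1:9,r2:Add1,r3:Mul1
cycle 8: stall // r0:18,r1:9,r2:Add1,r3:Mul1
cycle 9: CDB Add2=9; issue SUB r3<-Add2 // r0:18,r1:9,r2:Add1,r3:Add2
cycle 10: stall // r0:18,r1:9,r2:Add1,r3:Add2
cycle 11: CDB Add3=18; issue ADD r2<-Add3 // r0:18,r1:9,r2:Add3,r3:Add2
cycle 12: stall // r0:18,r1:9,r2:Add3,r3:Add2
cycle 13: stall // r0:18,r1:9,r2:Add3,r3:Add2
cycle 14: stall // r0:18,r1:9,r2:Add3,r3:Add2
cycle 15: CDB Mul1=324; stall // r0:18,r1:9,r2:Add3,r3:Add2
cycle 16: stall // r0:18,r1:9,r2:Add3,r3:Add2
cycle 17: CDB Add1=648; issue ADD r0<-Add1 // r0:Add1,r1:9,r2:Add3,r3:Add2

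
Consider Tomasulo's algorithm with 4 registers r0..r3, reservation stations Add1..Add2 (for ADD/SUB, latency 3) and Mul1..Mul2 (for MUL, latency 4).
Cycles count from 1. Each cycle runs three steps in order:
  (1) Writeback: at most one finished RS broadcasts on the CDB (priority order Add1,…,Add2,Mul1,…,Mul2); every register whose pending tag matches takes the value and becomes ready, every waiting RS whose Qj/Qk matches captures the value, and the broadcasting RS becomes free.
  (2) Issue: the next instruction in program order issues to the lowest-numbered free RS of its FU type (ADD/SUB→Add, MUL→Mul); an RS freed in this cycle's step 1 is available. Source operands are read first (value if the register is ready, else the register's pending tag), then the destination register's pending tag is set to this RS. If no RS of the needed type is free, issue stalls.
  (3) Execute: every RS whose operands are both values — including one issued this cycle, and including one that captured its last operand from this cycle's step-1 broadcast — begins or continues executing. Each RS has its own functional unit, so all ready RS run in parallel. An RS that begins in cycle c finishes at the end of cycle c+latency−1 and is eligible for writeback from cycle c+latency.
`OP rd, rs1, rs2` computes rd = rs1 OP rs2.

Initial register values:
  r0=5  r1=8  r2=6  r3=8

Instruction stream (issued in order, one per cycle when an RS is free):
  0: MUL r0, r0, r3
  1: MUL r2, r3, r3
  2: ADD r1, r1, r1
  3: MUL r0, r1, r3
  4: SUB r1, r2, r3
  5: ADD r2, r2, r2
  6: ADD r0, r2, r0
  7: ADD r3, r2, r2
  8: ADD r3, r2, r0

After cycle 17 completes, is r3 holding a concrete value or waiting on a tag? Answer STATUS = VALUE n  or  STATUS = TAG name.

STATUS = TAG Add2

  c1: issue MUL r0<-Mul1  regs: r0:Mul1,r1:8,r2:6,r3:8
  c2: issue MUL r2<-Mul2  regs: r0:Mul1,r1:8,r2:Mul2,r3:8
  c3: issue ADD r1<-Add1  regs: r0:Mul1,r1:Add1,r2:Mul2,r3:8
  c4: stall  regs: r0:Mul1,r1:Add1,r2:Mul2,r3:8
  c5: CDB Mul1=40; issue MUL r0<-Mul1  regs: r0:Mul1,r1:Add1,r2:Mul2,r3:8
  c6: CDB Add1=16; issue SUB r1<-Add1  regs: r0:Mul1,r1:Add1,r2:Mul2,r3:8
  c7: CDB Mul2=64; issue ADD r2<-Add2  regs: r0:Mul1,r1:Add1,r2:Add2,r3:8
  c8: stall  regs: r0:Mul1,r1:Add1,r2:Add2,r3:8
  c9: stall  regs: r0:Mul1,r1:Add1,r2:Add2,r3:8
  c10: CDB Add1=56; issue ADD r0<-Add1  regs: r0:Add1,r1:56,r2:Add2,r3:8
  c11: CDB Add2=128; issue ADD r3<-Add2  regs: r0:Add1,r1:56,r2:128,r3:Add2
  c12: CDB Mul1=128; stall  regs: r0:Add1,r1:56,r2:128,r3:Add2
  c13: stall  regs: r0:Add1,r1:56,r2:128,r3:Add2
  c14: CDB Add2=256; issue ADD r3<-Add2  regs: r0:Add1,r1:56,r2:128,r3:Add2
  c15: CDB Add1=256  regs: r0:256,r1:56,r2:128,r3:Add2
  c16: -  regs: r0:256,r1:56,r2:128,r3:Add2
  c17: -  regs: r0:256,r1:56,r2:128,r3:Add2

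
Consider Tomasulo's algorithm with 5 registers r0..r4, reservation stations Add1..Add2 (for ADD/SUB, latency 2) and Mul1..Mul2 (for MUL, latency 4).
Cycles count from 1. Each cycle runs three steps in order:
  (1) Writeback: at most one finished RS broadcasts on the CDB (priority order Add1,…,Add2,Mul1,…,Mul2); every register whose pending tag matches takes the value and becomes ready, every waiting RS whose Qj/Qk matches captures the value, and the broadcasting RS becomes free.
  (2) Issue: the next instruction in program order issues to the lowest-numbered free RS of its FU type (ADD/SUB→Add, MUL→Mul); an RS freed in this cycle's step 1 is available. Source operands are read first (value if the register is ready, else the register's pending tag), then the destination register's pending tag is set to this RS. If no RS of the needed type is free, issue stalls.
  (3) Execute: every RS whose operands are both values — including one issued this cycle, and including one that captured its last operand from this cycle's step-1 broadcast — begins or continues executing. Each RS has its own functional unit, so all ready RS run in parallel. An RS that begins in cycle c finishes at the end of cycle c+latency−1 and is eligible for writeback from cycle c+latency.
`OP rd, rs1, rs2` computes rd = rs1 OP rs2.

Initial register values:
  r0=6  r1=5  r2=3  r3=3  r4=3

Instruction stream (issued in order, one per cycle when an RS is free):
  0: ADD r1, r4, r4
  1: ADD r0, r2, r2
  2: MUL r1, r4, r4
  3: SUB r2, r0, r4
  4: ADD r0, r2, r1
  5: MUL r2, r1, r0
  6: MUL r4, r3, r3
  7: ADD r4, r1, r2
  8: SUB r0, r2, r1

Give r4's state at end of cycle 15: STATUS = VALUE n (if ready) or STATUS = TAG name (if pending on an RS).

STATUS = VALUE 117

cycle 1: issue ADD r1<-Add1 // r0:6,r1:Add1,r2:3,r3:3,r4:3
cycle 2: issue ADD r0<-Add2 // r0:Add2,r1:Add1,r2:3,r3:3,r4:3
cycle 3: CDB Add1=6; issue MUL r1<-Mul1 // r0:Add2,r1:Mul1,r2:3,r3:3,r4:3
cycle 4: CDB Add2=6; issue SUB r2<-Add1 // r0:6,r1:Mul1,r2:Add1,r3:3,r4:3
cycle 5: issue ADD r0<-Add2 // r0:Add2,r1:Mul1,r2:Add1,r3:3,r4:3
cycle 6: CDB Add1=3; issue MUL r2<-Mul2 // r0:Add2,r1:Mul1,r2:Mul2,r3:3,r4:3
cycle 7: CDB Mul1=9; issue MUL r4<-Mul1 // r0:Add2,r1:9,r2:Mul2,r3:3,r4:Mul1
cycle 8: issue ADD r4<-Add1 // r0:Add2,r1:9,r2:Mul2,r3:3,r4:Add1
cycle 9: CDB Add2=12; issue SUB r0<-Add2 // r0:Add2,r1:9,r2:Mul2,r3:3,r4:Add1
cycle 10: - // r0:Add2,r1:9,r2:Mul2,r3:3,r4:Add1
cycle 11: CDB Mul1=9 // r0:Add2,r1:9,r2:Mul2,r3:3,r4:Add1
cycle 12: - // r0:Add2,r1:9,r2:Mul2,r3:3,r4:Add1
cycle 13: CDB Mul2=108 // r0:Add2,r1:9,r2:108,r3:3,r4:Add1
cycle 14: - // r0:Add2,r1:9,r2:108,r3:3,r4:Add1
cycle 15: CDB Add1=117 // r0:Add2,r1:9,r2:108,r3:3,r4:117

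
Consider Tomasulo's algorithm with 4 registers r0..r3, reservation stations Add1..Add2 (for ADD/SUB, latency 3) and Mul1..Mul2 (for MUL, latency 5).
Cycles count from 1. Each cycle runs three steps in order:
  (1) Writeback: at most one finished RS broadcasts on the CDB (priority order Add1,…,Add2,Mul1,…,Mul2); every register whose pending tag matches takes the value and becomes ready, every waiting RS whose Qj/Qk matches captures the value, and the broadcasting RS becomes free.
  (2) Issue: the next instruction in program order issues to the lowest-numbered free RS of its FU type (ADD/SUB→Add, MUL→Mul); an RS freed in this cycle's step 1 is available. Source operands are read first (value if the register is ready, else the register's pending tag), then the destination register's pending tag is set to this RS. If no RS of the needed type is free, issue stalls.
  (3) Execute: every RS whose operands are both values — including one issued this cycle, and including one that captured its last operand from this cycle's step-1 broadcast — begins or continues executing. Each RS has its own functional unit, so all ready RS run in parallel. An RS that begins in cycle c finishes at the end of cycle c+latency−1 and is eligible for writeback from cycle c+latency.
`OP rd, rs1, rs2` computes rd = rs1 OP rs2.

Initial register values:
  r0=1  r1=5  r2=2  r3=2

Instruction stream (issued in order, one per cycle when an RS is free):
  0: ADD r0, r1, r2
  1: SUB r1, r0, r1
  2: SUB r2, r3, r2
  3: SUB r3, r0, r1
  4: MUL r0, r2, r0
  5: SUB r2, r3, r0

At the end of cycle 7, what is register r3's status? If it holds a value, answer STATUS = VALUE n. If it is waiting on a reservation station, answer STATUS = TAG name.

STATUS = TAG Add1

c1: issue ADD r0<-Add1 | r0:Add1,r1:5,r2:2,r3:2
c2: issue SUB r1<-Add2 | r0:Add1,r1:Add2,r2:2,r3:2
c3: stall | r0:Add1,r1:Add2,r2:2,r3:2
c4: CDB Add1=7; issue SUB r2<-Add1 | r0:7,r1:Add2,r2:Add1,r3:2
c5: stall | r0:7,r1:Add2,r2:Add1,r3:2
c6: stall | r0:7,r1:Add2,r2:Add1,r3:2
c7: CDB Add1=0; issue SUB r3<-Add1 | r0:7,r1:Add2,r2:0,r3:Add1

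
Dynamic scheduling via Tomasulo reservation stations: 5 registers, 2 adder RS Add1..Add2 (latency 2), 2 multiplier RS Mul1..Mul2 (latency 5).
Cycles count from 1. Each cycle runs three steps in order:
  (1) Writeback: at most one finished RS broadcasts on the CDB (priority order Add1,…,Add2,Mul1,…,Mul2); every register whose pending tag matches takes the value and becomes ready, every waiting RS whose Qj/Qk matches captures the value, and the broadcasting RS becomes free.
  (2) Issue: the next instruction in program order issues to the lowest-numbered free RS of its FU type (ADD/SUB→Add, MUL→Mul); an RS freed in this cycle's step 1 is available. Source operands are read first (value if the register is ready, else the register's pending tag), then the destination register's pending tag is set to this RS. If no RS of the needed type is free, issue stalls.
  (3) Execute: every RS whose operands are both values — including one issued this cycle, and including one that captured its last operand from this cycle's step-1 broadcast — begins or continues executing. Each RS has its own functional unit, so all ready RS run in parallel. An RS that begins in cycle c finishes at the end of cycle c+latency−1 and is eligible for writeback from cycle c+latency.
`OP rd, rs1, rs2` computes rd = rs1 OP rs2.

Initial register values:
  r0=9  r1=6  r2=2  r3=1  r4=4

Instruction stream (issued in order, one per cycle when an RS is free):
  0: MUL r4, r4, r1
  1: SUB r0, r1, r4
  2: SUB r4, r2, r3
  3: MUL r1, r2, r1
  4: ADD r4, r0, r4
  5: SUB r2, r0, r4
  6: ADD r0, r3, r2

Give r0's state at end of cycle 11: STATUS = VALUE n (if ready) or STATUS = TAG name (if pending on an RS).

STATUS = TAG Add2

cycle 1: issue MUL r4<-Mul1 // r0:9,r1:6,r2:2,r3:1,r4:Mul1
cycle 2: issue SUB r0<-Add1 // r0:Add1,r1:6,r2:2,r3:1,r4:Mul1
cycle 3: issue SUB r4<-Add2 // r0:Add1,r1:6,r2:2,r3:1,r4:Add2
cycle 4: issue MUL r1<-Mul2 // r0:Add1,r1:Mul2,r2:2,r3:1,r4:Add2
cycle 5: CDB Add2=1; issue ADD r4<-Add2 // r0:Add1,r1:Mul2,r2:2,r3:1,r4:Add2
cycle 6: CDB Mul1=24; stall // r0:Add1,r1:Mul2,r2:2,r3:1,r4:Add2
cycle 7: stall // r0:Add1,r1:Mul2,r2:2,r3:1,r4:Add2
cycle 8: CDB Add1=-18; issue SUB r2<-Add1 // r0:-18,r1:Mul2,r2:Add1,r3:1,r4:Add2
cycle 9: CDB Mul2=12; stall // r0:-18,r1:12,r2:Add1,r3:1,r4:Add2
cycle 10: CDB Add2=-17; issue ADD r0<-Add2 // r0:Add2,r1:12,r2:Add1,r3:1,r4:-17
cycle 11: - // r0:Add2,r1:12,r2:Add1,r3:1,r4:-17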